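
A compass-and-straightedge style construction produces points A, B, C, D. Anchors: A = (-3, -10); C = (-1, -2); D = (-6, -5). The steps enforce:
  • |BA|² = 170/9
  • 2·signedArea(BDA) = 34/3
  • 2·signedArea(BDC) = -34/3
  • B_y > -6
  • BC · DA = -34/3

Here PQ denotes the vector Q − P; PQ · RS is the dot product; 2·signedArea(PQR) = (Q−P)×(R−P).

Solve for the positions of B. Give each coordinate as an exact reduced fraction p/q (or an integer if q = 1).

1. B_x = -10/3  [BC · DA = -34/3 ∩ 2·signedArea(BDA) = 34/3]
2. B_y = -17/3  [BC · DA = -34/3 ∩ 2·signedArea(BDA) = 34/3]
   → B = (-10/3, -17/3)

B = (-10/3, -17/3)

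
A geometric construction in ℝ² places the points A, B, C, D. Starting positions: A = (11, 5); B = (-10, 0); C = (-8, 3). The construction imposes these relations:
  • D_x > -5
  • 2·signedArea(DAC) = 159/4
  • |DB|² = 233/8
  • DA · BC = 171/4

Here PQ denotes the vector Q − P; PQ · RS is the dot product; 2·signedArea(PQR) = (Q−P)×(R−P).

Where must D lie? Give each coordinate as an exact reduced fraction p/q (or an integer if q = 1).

D = (-19/4, 5/4)

1. D_x = -19/4  [DA · BC = 171/4 ∩ 2·signedArea(DAC) = 159/4]
2. D_y = 5/4  [DA · BC = 171/4 ∩ 2·signedArea(DAC) = 159/4]
   → D = (-19/4, 5/4)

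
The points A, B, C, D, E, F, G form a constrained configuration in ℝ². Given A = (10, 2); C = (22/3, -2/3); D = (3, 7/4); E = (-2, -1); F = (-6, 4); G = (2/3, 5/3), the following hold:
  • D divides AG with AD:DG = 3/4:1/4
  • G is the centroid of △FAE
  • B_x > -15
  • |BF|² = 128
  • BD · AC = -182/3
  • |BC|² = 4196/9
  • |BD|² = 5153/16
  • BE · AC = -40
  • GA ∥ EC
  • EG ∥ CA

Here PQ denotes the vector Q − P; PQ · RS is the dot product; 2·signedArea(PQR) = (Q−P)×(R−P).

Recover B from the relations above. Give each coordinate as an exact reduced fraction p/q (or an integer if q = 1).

1. B_x = -14  [line 8/3·x + 8/3·y + 48 = 0 ∩ |BF|² = 128]
2. B_y = -4  [line 8/3·x + 8/3·y + 48 = 0 ∩ |BF|² = 128]
   → B = (-14, -4)

B = (-14, -4)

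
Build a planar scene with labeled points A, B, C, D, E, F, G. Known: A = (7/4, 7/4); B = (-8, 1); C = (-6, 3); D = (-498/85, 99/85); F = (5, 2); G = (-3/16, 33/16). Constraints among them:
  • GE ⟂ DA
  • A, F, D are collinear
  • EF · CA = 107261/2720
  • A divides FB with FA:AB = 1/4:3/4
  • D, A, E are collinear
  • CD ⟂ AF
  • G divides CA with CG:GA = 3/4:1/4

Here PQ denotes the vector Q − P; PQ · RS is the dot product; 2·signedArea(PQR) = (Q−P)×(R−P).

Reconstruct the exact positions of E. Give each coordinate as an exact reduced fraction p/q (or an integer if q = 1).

E = (-207/1360, 2181/1360)

1. E_x = -207/1360  [D, A, E are collinear ∩ GE ⟂ DA]
2. E_y = 2181/1360  [D, A, E are collinear ∩ GE ⟂ DA]
   → E = (-207/1360, 2181/1360)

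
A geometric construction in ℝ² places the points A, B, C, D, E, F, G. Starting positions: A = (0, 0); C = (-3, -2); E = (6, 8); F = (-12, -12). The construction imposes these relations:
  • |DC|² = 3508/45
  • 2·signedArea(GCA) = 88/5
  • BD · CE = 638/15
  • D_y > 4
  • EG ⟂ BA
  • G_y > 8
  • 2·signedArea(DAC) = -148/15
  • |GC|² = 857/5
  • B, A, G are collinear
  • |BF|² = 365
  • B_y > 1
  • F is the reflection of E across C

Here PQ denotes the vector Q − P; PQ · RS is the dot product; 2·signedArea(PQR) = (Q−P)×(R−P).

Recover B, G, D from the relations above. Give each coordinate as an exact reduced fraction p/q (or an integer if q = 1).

1. G_x = 22/5  [line -2·x + 3·y + -88/5 = 0 ∩ |GC|² = 857/5]
2. G_y = 44/5  [line -2·x + 3·y + -88/5 = 0 ∩ |GC|² = 857/5]
   → G = (22/5, 44/5)
3. D_x = 37/15  [line 2·x + -3·y + 148/15 = 0 ∩ |DC|² = 3508/45]
4. D_y = 74/15  [line 2·x + -3·y + 148/15 = 0 ∩ |DC|² = 3508/45]
   → D = (37/15, 74/15)
5. B_x = 1  [BD · CE = 638/15 ∩ B, A, G are collinear]
6. B_y = 2  [BD · CE = 638/15 ∩ B, A, G are collinear]
   → B = (1, 2)

B = (1, 2)
D = (37/15, 74/15)
G = (22/5, 44/5)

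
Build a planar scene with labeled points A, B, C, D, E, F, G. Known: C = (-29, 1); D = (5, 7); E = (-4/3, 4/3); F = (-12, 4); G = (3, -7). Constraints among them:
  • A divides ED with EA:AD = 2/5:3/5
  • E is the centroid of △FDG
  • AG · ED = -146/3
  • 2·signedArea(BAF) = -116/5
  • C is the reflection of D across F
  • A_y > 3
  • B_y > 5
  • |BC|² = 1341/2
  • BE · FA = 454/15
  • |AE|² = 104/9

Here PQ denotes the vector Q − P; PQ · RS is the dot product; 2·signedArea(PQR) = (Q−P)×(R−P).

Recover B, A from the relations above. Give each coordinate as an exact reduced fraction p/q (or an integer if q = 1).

A = (6/5, 18/5)
B = (-7/2, 11/2)

1. A_x = 6/5  [A divides ED with EA:AD = 2/5:3/5]
2. A_y = 18/5  [A divides ED with EA:AD = 2/5:3/5]
   → A = (6/5, 18/5)
3. B_x = -7/2  [2·signedArea(BAF) = -116/5 ∩ BE · FA = 454/15]
4. B_y = 11/2  [2·signedArea(BAF) = -116/5 ∩ BE · FA = 454/15]
   → B = (-7/2, 11/2)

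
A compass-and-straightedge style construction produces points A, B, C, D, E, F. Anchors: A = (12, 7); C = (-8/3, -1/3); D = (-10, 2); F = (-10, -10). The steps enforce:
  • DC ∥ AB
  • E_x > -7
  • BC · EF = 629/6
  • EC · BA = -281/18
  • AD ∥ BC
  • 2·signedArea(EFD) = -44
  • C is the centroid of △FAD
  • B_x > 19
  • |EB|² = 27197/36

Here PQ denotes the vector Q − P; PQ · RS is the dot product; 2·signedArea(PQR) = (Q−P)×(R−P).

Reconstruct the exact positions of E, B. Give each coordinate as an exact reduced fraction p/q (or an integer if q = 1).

1. E_x = -19/3  [2·signedArea(EFD) = -44]
2. B_x = 58/3  [AD ∥ BC ∩ DC ∥ AB]
3. B_y = 14/3  [AD ∥ BC ∩ DC ∥ AB]
   → B = (58/3, 14/3)
4. E_x = -19/3  [2·signedArea(EFD) = -44 ∩ EC · BA = -281/18]
5. E_y = -31/6  [2·signedArea(EFD) = -44 ∩ EC · BA = -281/18]
   → E = (-19/3, -31/6)

B = (58/3, 14/3)
E = (-19/3, -31/6)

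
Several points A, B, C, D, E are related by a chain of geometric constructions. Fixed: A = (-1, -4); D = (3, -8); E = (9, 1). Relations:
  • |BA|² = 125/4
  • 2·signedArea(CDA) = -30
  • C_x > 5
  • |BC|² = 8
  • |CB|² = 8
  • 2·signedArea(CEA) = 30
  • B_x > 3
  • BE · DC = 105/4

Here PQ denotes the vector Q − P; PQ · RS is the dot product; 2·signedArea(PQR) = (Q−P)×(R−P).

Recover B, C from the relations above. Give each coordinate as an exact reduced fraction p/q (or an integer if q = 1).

1. C_x = 6  [2·signedArea(CEA) = 30 ∩ 2·signedArea(CDA) = -30]
2. C_y = -7/2  [2·signedArea(CEA) = 30 ∩ 2·signedArea(CDA) = -30]
   → C = (6, -7/2)
3. B_x = 4  [line -3·x + -9/2·y + 21/4 = 0 ∩ |BA|² = 125/4]
4. B_y = -3/2  [line -3·x + -9/2·y + 21/4 = 0 ∩ |BA|² = 125/4]
   → B = (4, -3/2)

B = (4, -3/2)
C = (6, -7/2)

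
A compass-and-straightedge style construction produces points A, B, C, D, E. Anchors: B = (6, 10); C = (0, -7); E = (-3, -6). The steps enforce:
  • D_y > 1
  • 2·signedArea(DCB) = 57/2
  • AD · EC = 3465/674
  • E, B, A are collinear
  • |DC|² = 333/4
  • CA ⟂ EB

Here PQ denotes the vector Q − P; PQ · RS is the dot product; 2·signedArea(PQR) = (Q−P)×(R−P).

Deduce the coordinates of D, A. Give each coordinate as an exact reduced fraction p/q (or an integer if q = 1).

1. D_x = 3/2  [line -17·x + 6·y + 27/2 = 0 ∩ |DC|² = 333/4]
2. D_y = 2  [line -17·x + 6·y + 27/2 = 0 ∩ |DC|² = 333/4]
   → D = (3/2, 2)
3. A_x = -912/337  [E, B, A are collinear ∩ CA ⟂ EB]
4. A_y = -1846/337  [E, B, A are collinear ∩ CA ⟂ EB]
   → A = (-912/337, -1846/337)

A = (-912/337, -1846/337)
D = (3/2, 2)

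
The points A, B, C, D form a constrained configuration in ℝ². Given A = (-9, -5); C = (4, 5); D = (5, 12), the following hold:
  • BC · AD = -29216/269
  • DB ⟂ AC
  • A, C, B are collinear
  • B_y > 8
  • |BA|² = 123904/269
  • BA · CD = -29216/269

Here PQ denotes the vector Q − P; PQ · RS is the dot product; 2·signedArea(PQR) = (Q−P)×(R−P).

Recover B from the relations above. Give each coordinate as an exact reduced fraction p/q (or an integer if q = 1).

1. B_x = 2155/269  [A, C, B are collinear ∩ DB ⟂ AC]
2. B_y = 2175/269  [A, C, B are collinear ∩ DB ⟂ AC]
   → B = (2155/269, 2175/269)

B = (2155/269, 2175/269)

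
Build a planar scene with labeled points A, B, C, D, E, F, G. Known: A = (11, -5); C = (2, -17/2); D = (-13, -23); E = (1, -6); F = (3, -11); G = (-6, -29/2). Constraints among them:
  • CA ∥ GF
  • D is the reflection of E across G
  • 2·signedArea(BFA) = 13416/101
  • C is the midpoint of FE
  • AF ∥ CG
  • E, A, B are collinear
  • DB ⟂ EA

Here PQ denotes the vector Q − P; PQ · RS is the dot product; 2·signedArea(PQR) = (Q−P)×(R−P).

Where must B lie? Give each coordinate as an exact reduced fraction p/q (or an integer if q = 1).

1. B_x = -1469/101  [E, A, B are collinear ∩ DB ⟂ EA]
2. B_y = -763/101  [E, A, B are collinear ∩ DB ⟂ EA]
   → B = (-1469/101, -763/101)

B = (-1469/101, -763/101)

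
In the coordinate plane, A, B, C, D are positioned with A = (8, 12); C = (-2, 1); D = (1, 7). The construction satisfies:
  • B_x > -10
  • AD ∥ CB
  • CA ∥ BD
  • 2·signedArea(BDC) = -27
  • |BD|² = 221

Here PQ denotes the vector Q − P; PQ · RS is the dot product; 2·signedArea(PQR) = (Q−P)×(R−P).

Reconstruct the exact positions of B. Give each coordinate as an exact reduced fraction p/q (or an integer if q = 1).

B = (-9, -4)

1. B_x = -9  [CA ∥ BD ∩ AD ∥ CB]
2. B_y = -4  [CA ∥ BD ∩ AD ∥ CB]
   → B = (-9, -4)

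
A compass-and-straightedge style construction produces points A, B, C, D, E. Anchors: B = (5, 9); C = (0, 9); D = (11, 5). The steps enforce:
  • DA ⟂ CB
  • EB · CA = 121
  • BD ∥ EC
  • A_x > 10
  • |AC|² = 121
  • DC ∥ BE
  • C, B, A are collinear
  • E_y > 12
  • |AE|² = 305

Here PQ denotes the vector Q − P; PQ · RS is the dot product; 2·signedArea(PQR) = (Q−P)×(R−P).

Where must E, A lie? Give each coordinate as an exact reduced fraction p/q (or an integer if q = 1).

1. E_x = -6  [BD ∥ EC ∩ DC ∥ BE]
2. E_y = 13  [BD ∥ EC ∩ DC ∥ BE]
   → E = (-6, 13)
3. A_x = 11  [C, B, A are collinear ∩ DA ⟂ CB]
4. A_y = 9  [C, B, A are collinear ∩ DA ⟂ CB]
   → A = (11, 9)

A = (11, 9)
E = (-6, 13)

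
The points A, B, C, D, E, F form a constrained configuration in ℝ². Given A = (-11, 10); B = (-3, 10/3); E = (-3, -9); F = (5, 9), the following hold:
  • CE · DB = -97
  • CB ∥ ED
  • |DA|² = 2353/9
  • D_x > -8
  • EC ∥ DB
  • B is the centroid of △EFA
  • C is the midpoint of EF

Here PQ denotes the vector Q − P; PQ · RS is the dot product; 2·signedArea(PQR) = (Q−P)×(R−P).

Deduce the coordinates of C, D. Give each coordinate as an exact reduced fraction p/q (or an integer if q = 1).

1. C_x = 1  [C is the midpoint of EF]
2. C_y = 0  [C is the midpoint of EF]
   → C = (1, 0)
3. D_x = -7  [EC ∥ DB ∩ CB ∥ ED]
4. D_y = -17/3  [EC ∥ DB ∩ CB ∥ ED]
   → D = (-7, -17/3)

C = (1, 0)
D = (-7, -17/3)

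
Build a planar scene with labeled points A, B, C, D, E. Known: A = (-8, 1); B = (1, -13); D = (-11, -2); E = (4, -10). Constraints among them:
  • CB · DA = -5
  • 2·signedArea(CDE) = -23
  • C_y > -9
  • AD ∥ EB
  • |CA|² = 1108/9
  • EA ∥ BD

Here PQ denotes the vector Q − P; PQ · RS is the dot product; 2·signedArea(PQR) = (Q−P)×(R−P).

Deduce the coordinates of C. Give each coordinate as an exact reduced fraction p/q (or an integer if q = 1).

C = (-2, -25/3)

1. C_x = -2  [CB · DA = -5 ∩ 2·signedArea(CDE) = -23]
2. C_y = -25/3  [CB · DA = -5 ∩ 2·signedArea(CDE) = -23]
   → C = (-2, -25/3)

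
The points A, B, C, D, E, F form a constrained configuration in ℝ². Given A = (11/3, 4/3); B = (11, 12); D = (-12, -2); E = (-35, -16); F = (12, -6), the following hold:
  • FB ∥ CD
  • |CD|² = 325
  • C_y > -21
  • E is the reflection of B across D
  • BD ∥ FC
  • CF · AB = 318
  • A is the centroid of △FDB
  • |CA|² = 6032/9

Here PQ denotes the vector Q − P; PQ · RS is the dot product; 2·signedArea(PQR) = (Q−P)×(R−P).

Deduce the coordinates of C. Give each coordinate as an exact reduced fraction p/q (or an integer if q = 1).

1. C_x = -11  [FB ∥ CD ∩ BD ∥ FC]
2. C_y = -20  [FB ∥ CD ∩ BD ∥ FC]
   → C = (-11, -20)

C = (-11, -20)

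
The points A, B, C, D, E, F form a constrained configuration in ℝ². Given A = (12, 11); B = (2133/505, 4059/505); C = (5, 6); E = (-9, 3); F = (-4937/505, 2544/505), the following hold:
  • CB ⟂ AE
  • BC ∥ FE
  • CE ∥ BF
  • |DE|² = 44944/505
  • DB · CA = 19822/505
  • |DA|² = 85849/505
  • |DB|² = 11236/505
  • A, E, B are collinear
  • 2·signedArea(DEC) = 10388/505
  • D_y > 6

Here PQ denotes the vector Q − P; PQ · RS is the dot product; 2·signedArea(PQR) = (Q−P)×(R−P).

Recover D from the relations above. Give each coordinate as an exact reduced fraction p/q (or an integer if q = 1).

1. D_x = -93/505  [DB · CA = 19822/505 ∩ 2·signedArea(DEC) = 10388/505]
2. D_y = 3211/505  [DB · CA = 19822/505 ∩ 2·signedArea(DEC) = 10388/505]
   → D = (-93/505, 3211/505)

D = (-93/505, 3211/505)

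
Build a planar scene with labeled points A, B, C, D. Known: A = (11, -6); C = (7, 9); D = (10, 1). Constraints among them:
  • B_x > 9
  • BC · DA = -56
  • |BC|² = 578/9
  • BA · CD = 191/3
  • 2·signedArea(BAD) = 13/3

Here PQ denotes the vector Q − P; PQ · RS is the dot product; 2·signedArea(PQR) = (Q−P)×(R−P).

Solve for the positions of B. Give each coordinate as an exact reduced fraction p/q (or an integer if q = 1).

B = (28/3, 4/3)

1. B_x = 28/3  [BA · CD = 191/3 ∩ 2·signedArea(BAD) = 13/3]
2. B_y = 4/3  [BA · CD = 191/3 ∩ 2·signedArea(BAD) = 13/3]
   → B = (28/3, 4/3)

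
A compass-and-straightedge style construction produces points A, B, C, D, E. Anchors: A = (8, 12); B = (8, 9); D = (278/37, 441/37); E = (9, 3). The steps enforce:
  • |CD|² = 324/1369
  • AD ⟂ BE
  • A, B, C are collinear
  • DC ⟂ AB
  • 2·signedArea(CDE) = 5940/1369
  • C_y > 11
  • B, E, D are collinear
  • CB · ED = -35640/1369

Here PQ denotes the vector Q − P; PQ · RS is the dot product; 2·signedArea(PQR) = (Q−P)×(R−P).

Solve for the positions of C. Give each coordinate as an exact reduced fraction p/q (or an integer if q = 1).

1. C_x = 8  [A, B, C are collinear ∩ DC ⟂ AB]
2. C_y = 441/37  [A, B, C are collinear ∩ DC ⟂ AB]
   → C = (8, 441/37)

C = (8, 441/37)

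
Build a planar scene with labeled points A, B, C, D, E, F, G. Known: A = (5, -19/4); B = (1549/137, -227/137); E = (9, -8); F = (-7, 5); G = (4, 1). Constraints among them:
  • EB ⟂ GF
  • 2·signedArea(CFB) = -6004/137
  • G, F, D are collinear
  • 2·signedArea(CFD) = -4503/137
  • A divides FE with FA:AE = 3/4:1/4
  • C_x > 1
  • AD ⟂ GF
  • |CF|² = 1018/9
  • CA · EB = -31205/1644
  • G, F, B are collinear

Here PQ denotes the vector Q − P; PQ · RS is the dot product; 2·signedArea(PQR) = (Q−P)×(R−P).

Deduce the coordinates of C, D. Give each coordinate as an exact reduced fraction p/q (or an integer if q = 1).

1. C_x = 2  [line 912/137·x + 2508/137·y + -152/137 = 0 ∩ |CF|² = 1018/9]
2. C_y = -2/3  [line 912/137·x + 2508/137·y + -152/137 = 0 ∩ |CF|² = 1018/9]
   → C = (2, -2/3)
3. D_x = 922/137  [G, F, D are collinear ∩ AD ⟂ GF]
4. D_y = 1/137  [G, F, D are collinear ∩ AD ⟂ GF]
   → D = (922/137, 1/137)

C = (2, -2/3)
D = (922/137, 1/137)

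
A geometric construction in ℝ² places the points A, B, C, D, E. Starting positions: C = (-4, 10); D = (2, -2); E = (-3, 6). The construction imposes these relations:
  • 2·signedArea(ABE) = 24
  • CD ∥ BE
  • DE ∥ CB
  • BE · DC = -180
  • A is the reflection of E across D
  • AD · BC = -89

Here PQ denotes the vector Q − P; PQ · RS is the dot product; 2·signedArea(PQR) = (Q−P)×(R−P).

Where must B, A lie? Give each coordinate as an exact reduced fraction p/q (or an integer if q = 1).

A = (7, -10)
B = (-9, 18)

1. B_x = -9  [CD ∥ BE ∩ DE ∥ CB]
2. B_y = 18  [CD ∥ BE ∩ DE ∥ CB]
   → B = (-9, 18)
3. A_x = 7  [A is the reflection of E across D]
4. A_y = -10  [A is the reflection of E across D]
   → A = (7, -10)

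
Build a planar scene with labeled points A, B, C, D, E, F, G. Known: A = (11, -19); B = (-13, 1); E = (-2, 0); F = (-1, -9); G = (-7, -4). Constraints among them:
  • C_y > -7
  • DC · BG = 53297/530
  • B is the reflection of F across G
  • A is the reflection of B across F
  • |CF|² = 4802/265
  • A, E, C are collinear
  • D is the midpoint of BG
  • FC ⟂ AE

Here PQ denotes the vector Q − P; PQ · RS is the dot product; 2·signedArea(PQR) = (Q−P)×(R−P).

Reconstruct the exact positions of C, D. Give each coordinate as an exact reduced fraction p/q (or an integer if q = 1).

1. C_x = 666/265  [A, E, C are collinear ∩ FC ⟂ AE]
2. C_y = -1748/265  [A, E, C are collinear ∩ FC ⟂ AE]
   → C = (666/265, -1748/265)
3. D_x = -10  [D is the midpoint of BG]
4. D_y = -3/2  [D is the midpoint of BG]
   → D = (-10, -3/2)

C = (666/265, -1748/265)
D = (-10, -3/2)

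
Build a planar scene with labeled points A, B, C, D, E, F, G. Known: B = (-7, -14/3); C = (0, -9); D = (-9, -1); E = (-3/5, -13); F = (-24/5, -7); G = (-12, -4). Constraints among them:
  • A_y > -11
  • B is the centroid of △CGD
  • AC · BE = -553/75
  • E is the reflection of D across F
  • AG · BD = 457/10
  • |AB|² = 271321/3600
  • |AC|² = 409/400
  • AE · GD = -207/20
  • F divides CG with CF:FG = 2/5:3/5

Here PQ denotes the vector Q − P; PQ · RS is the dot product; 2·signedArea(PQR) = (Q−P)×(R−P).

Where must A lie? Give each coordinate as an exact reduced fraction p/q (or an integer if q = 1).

A = (-3/20, -10)

1. A_x = -3/20  [AC · BE = -553/75 ∩ AE · GD = -207/20]
2. A_y = -10  [AC · BE = -553/75 ∩ AE · GD = -207/20]
   → A = (-3/20, -10)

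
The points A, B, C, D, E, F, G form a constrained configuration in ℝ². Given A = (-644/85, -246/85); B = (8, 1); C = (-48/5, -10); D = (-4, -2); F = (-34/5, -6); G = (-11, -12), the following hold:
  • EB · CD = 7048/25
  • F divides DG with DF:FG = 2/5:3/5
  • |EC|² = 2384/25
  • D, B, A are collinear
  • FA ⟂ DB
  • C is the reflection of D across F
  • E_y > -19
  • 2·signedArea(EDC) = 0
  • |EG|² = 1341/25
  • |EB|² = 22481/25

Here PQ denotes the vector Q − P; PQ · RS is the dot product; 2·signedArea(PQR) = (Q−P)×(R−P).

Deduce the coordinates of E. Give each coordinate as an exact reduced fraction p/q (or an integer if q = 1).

E = (-76/5, -18)

1. E_x = -76/5  [2·signedArea(EDC) = 0 ∩ EB · CD = 7048/25]
2. E_y = -18  [2·signedArea(EDC) = 0 ∩ EB · CD = 7048/25]
   → E = (-76/5, -18)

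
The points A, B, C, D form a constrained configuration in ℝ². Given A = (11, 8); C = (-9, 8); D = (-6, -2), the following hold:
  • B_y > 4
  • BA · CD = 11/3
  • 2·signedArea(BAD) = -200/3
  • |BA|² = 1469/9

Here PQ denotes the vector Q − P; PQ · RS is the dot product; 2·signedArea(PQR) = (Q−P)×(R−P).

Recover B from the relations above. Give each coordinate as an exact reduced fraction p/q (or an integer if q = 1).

1. B_x = -4/3  [2·signedArea(BAD) = -200/3 ∩ BA · CD = 11/3]
2. B_y = 14/3  [2·signedArea(BAD) = -200/3 ∩ BA · CD = 11/3]
   → B = (-4/3, 14/3)

B = (-4/3, 14/3)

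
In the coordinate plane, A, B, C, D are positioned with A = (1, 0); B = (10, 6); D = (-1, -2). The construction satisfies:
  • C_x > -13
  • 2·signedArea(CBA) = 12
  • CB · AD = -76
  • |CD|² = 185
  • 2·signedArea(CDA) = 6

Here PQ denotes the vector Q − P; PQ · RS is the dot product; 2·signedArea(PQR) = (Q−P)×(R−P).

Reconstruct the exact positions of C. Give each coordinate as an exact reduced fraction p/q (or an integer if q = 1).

1. C_x = -12  [2·signedArea(CDA) = 6 ∩ 2·signedArea(CBA) = 12]
2. C_y = -10  [2·signedArea(CDA) = 6 ∩ 2·signedArea(CBA) = 12]
   → C = (-12, -10)

C = (-12, -10)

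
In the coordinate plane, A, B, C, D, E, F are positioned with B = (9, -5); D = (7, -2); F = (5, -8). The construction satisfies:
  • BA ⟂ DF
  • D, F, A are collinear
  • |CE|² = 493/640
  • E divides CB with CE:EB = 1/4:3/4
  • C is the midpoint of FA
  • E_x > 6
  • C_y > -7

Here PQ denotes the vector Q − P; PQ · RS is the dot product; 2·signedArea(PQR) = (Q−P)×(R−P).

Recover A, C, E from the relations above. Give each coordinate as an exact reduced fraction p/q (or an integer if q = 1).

A = (63/10, -41/10)
C = (113/20, -121/20)
E = (519/80, -463/80)

1. A_x = 63/10  [D, F, A are collinear ∩ BA ⟂ DF]
2. A_y = -41/10  [D, F, A are collinear ∩ BA ⟂ DF]
   → A = (63/10, -41/10)
3. C_x = 113/20  [C is the midpoint of FA]
4. C_y = -121/20  [C is the midpoint of FA]
   → C = (113/20, -121/20)
5. E_x = 519/80  [E divides CB with CE:EB = 1/4:3/4]
6. E_y = -463/80  [E divides CB with CE:EB = 1/4:3/4]
   → E = (519/80, -463/80)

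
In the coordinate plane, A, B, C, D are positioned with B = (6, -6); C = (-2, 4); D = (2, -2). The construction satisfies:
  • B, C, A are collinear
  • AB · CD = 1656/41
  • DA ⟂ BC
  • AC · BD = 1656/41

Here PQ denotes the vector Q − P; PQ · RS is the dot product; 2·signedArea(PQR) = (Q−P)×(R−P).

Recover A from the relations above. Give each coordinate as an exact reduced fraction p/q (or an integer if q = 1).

A = (102/41, -66/41)

1. A_x = 102/41  [B, C, A are collinear ∩ DA ⟂ BC]
2. A_y = -66/41  [B, C, A are collinear ∩ DA ⟂ BC]
   → A = (102/41, -66/41)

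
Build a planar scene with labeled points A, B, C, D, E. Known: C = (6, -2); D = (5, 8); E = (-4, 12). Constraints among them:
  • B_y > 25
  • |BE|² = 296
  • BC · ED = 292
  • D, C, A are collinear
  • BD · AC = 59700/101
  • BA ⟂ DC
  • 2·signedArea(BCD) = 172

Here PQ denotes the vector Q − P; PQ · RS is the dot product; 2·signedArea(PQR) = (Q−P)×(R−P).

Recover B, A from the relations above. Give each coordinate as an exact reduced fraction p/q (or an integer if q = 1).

A = (306/101, 2798/101)
B = (-14, 26)

1. B_x = -14  [BC · ED = 292 ∩ 2·signedArea(BCD) = 172]
2. B_y = 26  [BC · ED = 292 ∩ 2·signedArea(BCD) = 172]
   → B = (-14, 26)
3. A_x = 306/101  [D, C, A are collinear ∩ BA ⟂ DC]
4. A_y = 2798/101  [D, C, A are collinear ∩ BA ⟂ DC]
   → A = (306/101, 2798/101)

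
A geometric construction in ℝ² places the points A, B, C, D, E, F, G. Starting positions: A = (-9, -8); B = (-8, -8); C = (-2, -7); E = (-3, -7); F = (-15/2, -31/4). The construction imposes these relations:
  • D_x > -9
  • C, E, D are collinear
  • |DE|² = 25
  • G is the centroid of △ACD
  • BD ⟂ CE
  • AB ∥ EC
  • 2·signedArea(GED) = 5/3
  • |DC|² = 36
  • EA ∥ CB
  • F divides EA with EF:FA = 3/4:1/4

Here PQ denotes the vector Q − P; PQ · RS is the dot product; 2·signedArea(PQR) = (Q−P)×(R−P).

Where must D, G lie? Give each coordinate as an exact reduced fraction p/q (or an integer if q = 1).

D = (-8, -7)
G = (-19/3, -22/3)

1. D_x = -8  [C, E, D are collinear ∩ BD ⟂ CE]
2. D_y = -7  [C, E, D are collinear ∩ BD ⟂ CE]
   → D = (-8, -7)
3. G_x = -19/3  [G is the centroid of △ACD]
4. G_y = -22/3  [G is the centroid of △ACD]
   → G = (-19/3, -22/3)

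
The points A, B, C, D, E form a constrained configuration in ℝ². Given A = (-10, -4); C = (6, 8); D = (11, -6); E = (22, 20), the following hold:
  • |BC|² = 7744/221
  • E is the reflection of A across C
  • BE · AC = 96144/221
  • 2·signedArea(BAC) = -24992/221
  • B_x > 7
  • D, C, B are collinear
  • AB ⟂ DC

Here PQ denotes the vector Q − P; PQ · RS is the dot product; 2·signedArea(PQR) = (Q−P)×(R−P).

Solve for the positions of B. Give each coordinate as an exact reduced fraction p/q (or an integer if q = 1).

B = (1766/221, 536/221)

1. B_x = 1766/221  [D, C, B are collinear ∩ AB ⟂ DC]
2. B_y = 536/221  [D, C, B are collinear ∩ AB ⟂ DC]
   → B = (1766/221, 536/221)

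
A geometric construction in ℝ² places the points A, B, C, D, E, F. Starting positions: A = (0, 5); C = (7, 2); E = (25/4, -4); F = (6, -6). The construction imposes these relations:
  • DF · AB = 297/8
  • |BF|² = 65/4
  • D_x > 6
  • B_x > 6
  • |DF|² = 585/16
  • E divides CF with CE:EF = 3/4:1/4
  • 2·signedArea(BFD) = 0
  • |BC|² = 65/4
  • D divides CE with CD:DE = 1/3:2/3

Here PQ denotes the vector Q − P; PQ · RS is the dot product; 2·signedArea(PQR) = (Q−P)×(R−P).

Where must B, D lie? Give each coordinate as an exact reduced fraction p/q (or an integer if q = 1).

1. D_x = 27/4  [D divides CE with CD:DE = 1/3:2/3]
2. D_y = 0  [D divides CE with CD:DE = 1/3:2/3]
   → D = (27/4, 0)
3. B_x = 13/2  [2·signedArea(BFD) = 0 ∩ DF · AB = 297/8]
4. B_y = -2  [2·signedArea(BFD) = 0 ∩ DF · AB = 297/8]
   → B = (13/2, -2)

B = (13/2, -2)
D = (27/4, 0)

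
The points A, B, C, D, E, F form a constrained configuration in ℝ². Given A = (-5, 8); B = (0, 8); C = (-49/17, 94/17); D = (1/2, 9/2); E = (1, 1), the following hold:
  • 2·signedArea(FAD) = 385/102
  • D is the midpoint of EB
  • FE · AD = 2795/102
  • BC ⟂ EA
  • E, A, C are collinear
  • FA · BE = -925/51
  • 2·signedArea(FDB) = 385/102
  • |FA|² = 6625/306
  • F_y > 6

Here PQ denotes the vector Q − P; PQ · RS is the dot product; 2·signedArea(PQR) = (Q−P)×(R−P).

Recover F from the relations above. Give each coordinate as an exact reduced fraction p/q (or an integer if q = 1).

F = (-27/34, 613/102)

1. F_x = -27/34  [FE · AD = 2795/102 ∩ FA · BE = -925/51]
2. F_y = 613/102  [FE · AD = 2795/102 ∩ FA · BE = -925/51]
   → F = (-27/34, 613/102)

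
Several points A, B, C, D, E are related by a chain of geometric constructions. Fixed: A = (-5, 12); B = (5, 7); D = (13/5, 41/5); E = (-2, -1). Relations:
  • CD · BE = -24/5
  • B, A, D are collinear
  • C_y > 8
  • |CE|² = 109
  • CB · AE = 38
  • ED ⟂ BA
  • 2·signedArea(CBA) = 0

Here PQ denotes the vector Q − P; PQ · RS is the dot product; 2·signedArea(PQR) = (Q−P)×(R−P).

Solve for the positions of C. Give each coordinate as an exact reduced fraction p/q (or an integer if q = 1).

C = (1, 9)

1. C_x = 1  [2·signedArea(CBA) = 0 ∩ CB · AE = 38]
2. C_y = 9  [2·signedArea(CBA) = 0 ∩ CB · AE = 38]
   → C = (1, 9)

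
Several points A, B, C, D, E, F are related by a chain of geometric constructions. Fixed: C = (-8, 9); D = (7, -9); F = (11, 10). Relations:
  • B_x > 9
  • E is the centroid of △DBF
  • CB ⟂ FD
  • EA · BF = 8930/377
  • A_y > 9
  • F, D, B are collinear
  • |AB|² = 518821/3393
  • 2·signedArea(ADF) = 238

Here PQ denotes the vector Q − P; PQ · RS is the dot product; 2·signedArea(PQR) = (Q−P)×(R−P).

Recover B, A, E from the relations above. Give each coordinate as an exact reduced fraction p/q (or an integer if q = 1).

A = (-5/3, 28/3)
B = (3767/377, 1965/377)
E = (10553/1131, 2342/1131)

1. B_x = 3767/377  [F, D, B are collinear ∩ CB ⟂ FD]
2. B_y = 1965/377  [F, D, B are collinear ∩ CB ⟂ FD]
   → B = (3767/377, 1965/377)
3. A_x = -5/3  [line -19·x + 4·y + -69 = 0 ∩ |AB|² = 518821/3393]
4. A_y = 28/3  [line -19·x + 4·y + -69 = 0 ∩ |AB|² = 518821/3393]
   → A = (-5/3, 28/3)
5. E_x = 10553/1131  [E is the centroid of △DBF]
6. E_y = 2342/1131  [E is the centroid of △DBF]
   → E = (10553/1131, 2342/1131)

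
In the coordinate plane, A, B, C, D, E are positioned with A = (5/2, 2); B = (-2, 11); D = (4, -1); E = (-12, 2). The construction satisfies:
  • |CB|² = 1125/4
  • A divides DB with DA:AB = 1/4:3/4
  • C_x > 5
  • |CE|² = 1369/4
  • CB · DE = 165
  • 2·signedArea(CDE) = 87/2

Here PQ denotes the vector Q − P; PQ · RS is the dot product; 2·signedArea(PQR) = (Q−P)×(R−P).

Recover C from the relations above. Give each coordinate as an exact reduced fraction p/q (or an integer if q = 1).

1. C_x = 11/2  [2·signedArea(CDE) = 87/2 ∩ CB · DE = 165]
2. C_y = -4  [2·signedArea(CDE) = 87/2 ∩ CB · DE = 165]
   → C = (11/2, -4)

C = (11/2, -4)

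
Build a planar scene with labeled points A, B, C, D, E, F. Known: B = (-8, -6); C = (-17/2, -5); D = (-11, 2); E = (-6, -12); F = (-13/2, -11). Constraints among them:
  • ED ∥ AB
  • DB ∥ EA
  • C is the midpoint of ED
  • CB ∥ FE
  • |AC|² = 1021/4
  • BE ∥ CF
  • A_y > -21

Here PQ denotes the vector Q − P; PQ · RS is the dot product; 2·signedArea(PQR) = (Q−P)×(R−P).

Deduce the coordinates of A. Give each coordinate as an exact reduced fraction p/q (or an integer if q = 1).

A = (-3, -20)

1. A_x = -3  [ED ∥ AB ∩ DB ∥ EA]
2. A_y = -20  [ED ∥ AB ∩ DB ∥ EA]
   → A = (-3, -20)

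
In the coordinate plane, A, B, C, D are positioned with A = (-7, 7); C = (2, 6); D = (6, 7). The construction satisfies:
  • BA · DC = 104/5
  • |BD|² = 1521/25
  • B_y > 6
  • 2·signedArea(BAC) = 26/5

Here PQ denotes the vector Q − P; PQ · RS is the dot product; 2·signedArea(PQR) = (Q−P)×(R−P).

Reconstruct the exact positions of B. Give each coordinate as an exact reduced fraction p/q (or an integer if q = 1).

B = (-9/5, 7)

1. B_x = -9/5  [2·signedArea(BAC) = 26/5 ∩ BA · DC = 104/5]
2. B_y = 7  [2·signedArea(BAC) = 26/5 ∩ BA · DC = 104/5]
   → B = (-9/5, 7)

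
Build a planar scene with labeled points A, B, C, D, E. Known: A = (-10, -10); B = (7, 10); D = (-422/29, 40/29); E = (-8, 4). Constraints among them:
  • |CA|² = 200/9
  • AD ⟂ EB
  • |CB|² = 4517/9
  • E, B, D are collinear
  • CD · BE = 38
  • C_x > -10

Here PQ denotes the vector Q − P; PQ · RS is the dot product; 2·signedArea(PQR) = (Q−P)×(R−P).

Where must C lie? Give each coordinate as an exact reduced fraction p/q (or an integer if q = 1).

C = (-28/3, -16/3)

1. C_x = -28/3  [line 15·x + 6·y + 172 = 0 ∩ |CB|² = 4517/9]
2. C_y = -16/3  [line 15·x + 6·y + 172 = 0 ∩ |CB|² = 4517/9]
   → C = (-28/3, -16/3)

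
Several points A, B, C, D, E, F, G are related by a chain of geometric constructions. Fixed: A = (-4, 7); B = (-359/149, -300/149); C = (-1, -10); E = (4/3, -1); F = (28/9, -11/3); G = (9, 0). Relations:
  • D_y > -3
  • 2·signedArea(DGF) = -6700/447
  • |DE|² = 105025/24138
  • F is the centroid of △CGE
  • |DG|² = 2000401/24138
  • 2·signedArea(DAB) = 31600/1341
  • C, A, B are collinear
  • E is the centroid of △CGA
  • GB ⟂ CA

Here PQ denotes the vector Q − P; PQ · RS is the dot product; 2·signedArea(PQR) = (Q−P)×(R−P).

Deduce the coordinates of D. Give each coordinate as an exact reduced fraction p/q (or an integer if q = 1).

1. D_x = 941/2682  [2·signedArea(DGF) = -6700/447 ∩ 2·signedArea(DAB) = 31600/1341]
2. D_y = -2539/894  [2·signedArea(DGF) = -6700/447 ∩ 2·signedArea(DAB) = 31600/1341]
   → D = (941/2682, -2539/894)

D = (941/2682, -2539/894)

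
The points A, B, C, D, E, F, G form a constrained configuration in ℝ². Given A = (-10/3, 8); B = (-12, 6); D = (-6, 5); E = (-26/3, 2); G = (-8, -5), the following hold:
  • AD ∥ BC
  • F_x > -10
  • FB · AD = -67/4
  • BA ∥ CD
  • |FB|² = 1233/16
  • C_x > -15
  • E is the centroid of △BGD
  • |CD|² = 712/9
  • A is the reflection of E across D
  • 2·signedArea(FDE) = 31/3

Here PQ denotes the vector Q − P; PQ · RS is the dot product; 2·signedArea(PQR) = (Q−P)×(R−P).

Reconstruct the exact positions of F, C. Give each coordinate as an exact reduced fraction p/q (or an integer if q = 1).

1. F_x = -9  [2·signedArea(FDE) = 31/3 ∩ FB · AD = -67/4]
2. F_y = -9/4  [2·signedArea(FDE) = 31/3 ∩ FB · AD = -67/4]
   → F = (-9, -9/4)
3. C_x = -44/3  [BA ∥ CD ∩ AD ∥ BC]
4. C_y = 3  [BA ∥ CD ∩ AD ∥ BC]
   → C = (-44/3, 3)

C = (-44/3, 3)
F = (-9, -9/4)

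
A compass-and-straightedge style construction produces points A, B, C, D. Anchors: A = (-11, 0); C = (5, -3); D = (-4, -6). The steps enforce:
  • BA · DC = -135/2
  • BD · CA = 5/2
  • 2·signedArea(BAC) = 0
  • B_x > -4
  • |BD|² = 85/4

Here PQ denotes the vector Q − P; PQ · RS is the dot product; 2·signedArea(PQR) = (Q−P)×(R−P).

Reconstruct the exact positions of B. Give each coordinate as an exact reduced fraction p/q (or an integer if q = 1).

B = (-3, -3/2)

1. B_x = -3  [2·signedArea(BAC) = 0 ∩ BA · DC = -135/2]
2. B_y = -3/2  [2·signedArea(BAC) = 0 ∩ BA · DC = -135/2]
   → B = (-3, -3/2)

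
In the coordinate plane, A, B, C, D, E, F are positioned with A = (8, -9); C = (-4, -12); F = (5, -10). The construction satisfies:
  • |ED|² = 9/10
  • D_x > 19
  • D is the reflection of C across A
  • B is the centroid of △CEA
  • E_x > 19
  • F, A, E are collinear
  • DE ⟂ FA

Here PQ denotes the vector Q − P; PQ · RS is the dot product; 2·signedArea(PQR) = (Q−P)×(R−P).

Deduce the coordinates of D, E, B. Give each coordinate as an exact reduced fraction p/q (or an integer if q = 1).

B = (79/10, -87/10)
D = (20, -6)
E = (197/10, -51/10)

1. D_x = 20  [D is the reflection of C across A]
2. D_y = -6  [D is the reflection of C across A]
   → D = (20, -6)
3. E_x = 197/10  [F, A, E are collinear ∩ DE ⟂ FA]
4. E_y = -51/10  [F, A, E are collinear ∩ DE ⟂ FA]
   → E = (197/10, -51/10)
5. B_x = 79/10  [B is the centroid of △CEA]
6. B_y = -87/10  [B is the centroid of △CEA]
   → B = (79/10, -87/10)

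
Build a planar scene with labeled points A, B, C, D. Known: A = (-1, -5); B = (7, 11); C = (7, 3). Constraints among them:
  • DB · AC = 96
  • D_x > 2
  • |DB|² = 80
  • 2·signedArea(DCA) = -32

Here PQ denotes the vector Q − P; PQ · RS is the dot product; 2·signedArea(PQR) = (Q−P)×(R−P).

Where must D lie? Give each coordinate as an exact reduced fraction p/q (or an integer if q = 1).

D = (3, 3)

1. D_x = 3  [2·signedArea(DCA) = -32 ∩ DB · AC = 96]
2. D_y = 3  [2·signedArea(DCA) = -32 ∩ DB · AC = 96]
   → D = (3, 3)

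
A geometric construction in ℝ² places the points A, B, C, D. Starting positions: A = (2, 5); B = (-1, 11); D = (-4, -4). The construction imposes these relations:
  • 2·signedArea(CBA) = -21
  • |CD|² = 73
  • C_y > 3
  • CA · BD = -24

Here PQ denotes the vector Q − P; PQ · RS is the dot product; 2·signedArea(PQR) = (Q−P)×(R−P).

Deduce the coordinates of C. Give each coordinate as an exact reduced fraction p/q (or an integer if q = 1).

1. C_x = -1  [2·signedArea(CBA) = -21 ∩ CA · BD = -24]
2. C_y = 4  [2·signedArea(CBA) = -21 ∩ CA · BD = -24]
   → C = (-1, 4)

C = (-1, 4)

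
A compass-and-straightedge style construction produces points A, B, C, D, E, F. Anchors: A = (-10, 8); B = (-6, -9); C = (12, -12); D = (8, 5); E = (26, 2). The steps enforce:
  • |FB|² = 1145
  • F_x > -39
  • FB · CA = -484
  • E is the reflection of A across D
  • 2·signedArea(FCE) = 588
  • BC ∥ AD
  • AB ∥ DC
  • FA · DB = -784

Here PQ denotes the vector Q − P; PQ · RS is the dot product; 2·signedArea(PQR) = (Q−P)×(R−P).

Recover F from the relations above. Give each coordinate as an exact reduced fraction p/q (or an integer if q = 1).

1. F_x = -38  [2·signedArea(FCE) = 588 ∩ FB · CA = -484]
2. F_y = -20  [2·signedArea(FCE) = 588 ∩ FB · CA = -484]
   → F = (-38, -20)

F = (-38, -20)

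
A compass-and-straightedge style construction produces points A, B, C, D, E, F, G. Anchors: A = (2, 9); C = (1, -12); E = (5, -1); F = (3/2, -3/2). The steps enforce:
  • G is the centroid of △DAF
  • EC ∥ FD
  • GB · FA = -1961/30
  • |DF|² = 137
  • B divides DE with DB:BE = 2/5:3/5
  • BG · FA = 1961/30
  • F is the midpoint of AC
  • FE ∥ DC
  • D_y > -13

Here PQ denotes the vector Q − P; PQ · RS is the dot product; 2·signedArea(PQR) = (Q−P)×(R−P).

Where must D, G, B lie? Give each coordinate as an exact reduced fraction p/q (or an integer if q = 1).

1. D_x = -5/2  [FE ∥ DC ∩ EC ∥ FD]
2. D_y = -25/2  [FE ∥ DC ∩ EC ∥ FD]
   → D = (-5/2, -25/2)
3. G_x = 1/3  [G is the centroid of △DAF]
4. G_y = -5/3  [G is the centroid of △DAF]
   → G = (1/3, -5/3)
5. B_x = 1/2  [B divides DE with DB:BE = 2/5:3/5]
6. B_y = -79/10  [B divides DE with DB:BE = 2/5:3/5]
   → B = (1/2, -79/10)

B = (1/2, -79/10)
D = (-5/2, -25/2)
G = (1/3, -5/3)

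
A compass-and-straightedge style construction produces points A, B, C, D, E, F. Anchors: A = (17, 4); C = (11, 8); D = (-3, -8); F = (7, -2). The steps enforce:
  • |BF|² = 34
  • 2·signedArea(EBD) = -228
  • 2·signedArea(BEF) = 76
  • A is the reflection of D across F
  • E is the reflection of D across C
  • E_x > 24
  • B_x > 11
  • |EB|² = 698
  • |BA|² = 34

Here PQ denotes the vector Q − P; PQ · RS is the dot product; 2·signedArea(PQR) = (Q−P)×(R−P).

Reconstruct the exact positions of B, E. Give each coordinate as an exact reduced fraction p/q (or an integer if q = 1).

1. E_x = 25  [E is the reflection of D across C]
2. E_y = 24  [E is the reflection of D across C]
   → E = (25, 24)
3. B_x = 12  [2·signedArea(BEF) = 76 ∩ 2·signedArea(EBD) = -228]
4. B_y = 1  [2·signedArea(BEF) = 76 ∩ 2·signedArea(EBD) = -228]
   → B = (12, 1)

B = (12, 1)
E = (25, 24)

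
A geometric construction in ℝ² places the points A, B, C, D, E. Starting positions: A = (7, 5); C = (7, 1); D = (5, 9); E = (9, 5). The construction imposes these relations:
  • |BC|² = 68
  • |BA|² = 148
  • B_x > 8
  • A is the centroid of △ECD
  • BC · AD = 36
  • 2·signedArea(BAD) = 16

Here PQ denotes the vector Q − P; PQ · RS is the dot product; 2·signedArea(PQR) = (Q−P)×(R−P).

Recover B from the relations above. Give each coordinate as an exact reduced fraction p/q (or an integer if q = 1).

B = (9, -7)

1. B_x = 9  [2·signedArea(BAD) = 16 ∩ BC · AD = 36]
2. B_y = -7  [2·signedArea(BAD) = 16 ∩ BC · AD = 36]
   → B = (9, -7)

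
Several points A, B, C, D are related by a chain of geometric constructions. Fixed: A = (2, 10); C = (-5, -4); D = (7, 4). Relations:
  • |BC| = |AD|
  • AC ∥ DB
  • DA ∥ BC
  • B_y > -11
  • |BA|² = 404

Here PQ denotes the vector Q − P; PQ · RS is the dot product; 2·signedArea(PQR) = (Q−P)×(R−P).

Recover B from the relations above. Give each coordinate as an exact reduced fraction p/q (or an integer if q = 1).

B = (0, -10)

1. B_x = 0  [DA ∥ BC ∩ AC ∥ DB]
2. B_y = -10  [DA ∥ BC ∩ AC ∥ DB]
   → B = (0, -10)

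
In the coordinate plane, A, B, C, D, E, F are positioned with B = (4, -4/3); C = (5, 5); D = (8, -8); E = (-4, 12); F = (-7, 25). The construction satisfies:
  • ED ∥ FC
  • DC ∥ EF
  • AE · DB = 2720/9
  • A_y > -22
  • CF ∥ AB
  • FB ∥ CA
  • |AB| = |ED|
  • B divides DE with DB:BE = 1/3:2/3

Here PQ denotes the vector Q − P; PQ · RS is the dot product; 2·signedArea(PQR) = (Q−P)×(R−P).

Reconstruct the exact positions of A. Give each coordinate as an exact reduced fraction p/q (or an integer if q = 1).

1. A_x = 16  [CF ∥ AB ∩ FB ∥ CA]
2. A_y = -64/3  [CF ∥ AB ∩ FB ∥ CA]
   → A = (16, -64/3)

A = (16, -64/3)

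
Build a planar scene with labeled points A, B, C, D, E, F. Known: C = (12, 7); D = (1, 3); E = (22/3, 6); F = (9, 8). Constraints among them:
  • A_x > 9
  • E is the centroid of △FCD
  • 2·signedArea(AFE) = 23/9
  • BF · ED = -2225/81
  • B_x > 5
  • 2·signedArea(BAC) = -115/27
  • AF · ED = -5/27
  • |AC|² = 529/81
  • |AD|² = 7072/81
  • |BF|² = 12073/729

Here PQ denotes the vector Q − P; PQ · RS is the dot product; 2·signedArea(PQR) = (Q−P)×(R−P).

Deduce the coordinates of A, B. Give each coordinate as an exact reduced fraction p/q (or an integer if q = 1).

1. A_x = 85/9  [AF · ED = -5/27 ∩ 2·signedArea(AFE) = 23/9]
2. A_y = 7  [AF · ED = -5/27 ∩ 2·signedArea(AFE) = 23/9]
   → A = (85/9, 7)
3. B_x = 160/27  [2·signedArea(BAC) = -115/27 ∩ BF · ED = -2225/81]
4. B_y = 16/3  [2·signedArea(BAC) = -115/27 ∩ BF · ED = -2225/81]
   → B = (160/27, 16/3)

A = (85/9, 7)
B = (160/27, 16/3)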